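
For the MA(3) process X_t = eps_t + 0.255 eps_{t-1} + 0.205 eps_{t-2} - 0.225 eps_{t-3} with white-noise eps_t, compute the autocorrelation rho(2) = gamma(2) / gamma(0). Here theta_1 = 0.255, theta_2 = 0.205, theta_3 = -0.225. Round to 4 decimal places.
\rho(2) = 0.1275

For an MA(q) process with theta_0 = 1, the autocovariance is
  gamma(k) = sigma^2 * sum_{i=0..q-k} theta_i * theta_{i+k},
and rho(k) = gamma(k) / gamma(0). Sigma^2 cancels.
  numerator   = (1)*(0.205) + (0.255)*(-0.225) = 0.147625.
  denominator = (1)^2 + (0.255)^2 + (0.205)^2 + (-0.225)^2 = 1.157675.
  rho(2) = 0.147625 / 1.157675 = 0.1275.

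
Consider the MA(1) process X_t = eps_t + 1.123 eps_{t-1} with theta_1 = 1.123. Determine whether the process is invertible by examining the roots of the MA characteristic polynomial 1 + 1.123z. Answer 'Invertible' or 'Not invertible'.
\text{Not invertible}

The MA(q) characteristic polynomial is P(z) = 1 + 1.123z.
Invertibility requires all roots to lie outside the unit circle, i.e. |z| > 1 for every root.
This is linear in z: 1 + (1.123) z = 0  =>  z = -1/(1.123) = -0.890472,  |z| = 0.890472.
Moduli of all roots: 0.8905.
All moduli strictly greater than 1? No.
Verdict: Not invertible.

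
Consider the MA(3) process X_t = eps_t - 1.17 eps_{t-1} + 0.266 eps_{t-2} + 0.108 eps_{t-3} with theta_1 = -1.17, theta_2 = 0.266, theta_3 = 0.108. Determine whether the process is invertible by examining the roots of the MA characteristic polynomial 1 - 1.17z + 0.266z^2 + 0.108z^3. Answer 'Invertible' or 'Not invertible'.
\text{Invertible}

The MA(q) characteristic polynomial is P(z) = 1 - 1.17z + 0.266z^2 + 0.108z^3.
Invertibility requires all roots to lie outside the unit circle, i.e. |z| > 1 for every root.
Degree 3: look for a simple real root z0 first, then factor out (1 - z/z0) and solve the remaining quadratic.
Testing z0 = -5: P(-5) = 1 + (-1.17)(-5) + (0.266)(-5)^2 + (0.108)(-5)^3
  = 1 + (5.85) + (6.65) + (-13.5) = 0.  So z_0 = -5 is a root, |z_0| = 5.
Divide out the factor (1 + 0.2 z) = (1 - z/z0) (since 1/z0 = -0.2):
  P(z) = (1 + 0.2 z)(1 + (-1.37) z + (0.54) z^2)
  [check: z-coef -1.37 - (-0.2) = -1.17; z^2-coef 0.54 - (-0.2)(-1.37) = 0.266; z^3-coef -(-0.2)(0.54) = 0.108.]
Remaining roots from the quadratic factor 1 + (-1.37) z + (0.54) z^2:
  Set 1 + (-1.37) z + (0.54) z^2 = 0, i.e. a z^2 + b z + c = 0 with a = 0.54, b = -1.37, c = 1.
  Discriminant D = b^2 - 4ac = (-1.37)^2 - 4*(0.54)*1 = 1.8769 - (2.16) = -0.2831.
  D < 0, so the roots are the complex-conjugate pair z = (-b +/- i sqrt(-D)) / (2a) = 1.2685 +/- 0.4927i.
  For a conjugate pair |z|^2 = z * conj(z) = (product of roots) = c/a = 1/(0.54) = 1.851852, so |z| = sqrt(1.851852) = 1.3608 for both roots.
Moduli of all roots: 5.0000, 1.3608, 1.3608.
All moduli strictly greater than 1? Yes.
Verdict: Invertible.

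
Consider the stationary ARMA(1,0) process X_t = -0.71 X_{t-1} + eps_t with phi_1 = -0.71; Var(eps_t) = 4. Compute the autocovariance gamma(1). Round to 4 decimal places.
\gamma(1) = -5.7270

Multiply the model equation by X_{t-k} and take expectations. With theta_0 = psi_0 = 1 and psi_j the MA(infinity) weights, this gives
  gamma(k) - sum_i phi_i gamma(k-i) = c_k,
  c_k = sigma^2 * sum_{j=k..q} theta_j psi_{j-k}   (c_k = 0 for k > q),
using gamma(-m) = gamma(m).
Pure AR (q = 0): c_0 = sigma^2 = 4, c_k = 0 for k >= 1.
Equations for k = 0 and k = 1 (AR order 1):
  gamma(0) = phi_1 gamma(1) + c_0
  gamma(1) = phi_1 gamma(0) + c_1
Substituting the second into the first: gamma(0) (1 - phi_1^2) = c_0 + phi_1 c_1, so
  gamma(0) = c_0 / (1 - phi_1^2) = 4 / (1 - (-0.71)^2) = 4 / 0.4959 = 8.066142.
  gamma(1) = phi_1 gamma(0) = (-0.71)(8.066142) = -5.726961.
Therefore gamma(1) = -5.7270 (to 4 decimal places).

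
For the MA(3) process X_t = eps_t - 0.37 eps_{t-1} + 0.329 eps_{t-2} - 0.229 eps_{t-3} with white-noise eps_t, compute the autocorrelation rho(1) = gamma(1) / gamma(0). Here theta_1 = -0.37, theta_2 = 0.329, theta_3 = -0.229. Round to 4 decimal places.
\rho(1) = -0.4370

For an MA(q) process with theta_0 = 1, the autocovariance is
  gamma(k) = sigma^2 * sum_{i=0..q-k} theta_i * theta_{i+k},
and rho(k) = gamma(k) / gamma(0). Sigma^2 cancels.
  numerator   = (1)*(-0.37) + (-0.37)*(0.329) + (0.329)*(-0.229) = -0.567071.
  denominator = (1)^2 + (-0.37)^2 + (0.329)^2 + (-0.229)^2 = 1.297582.
  rho(1) = -0.567071 / 1.297582 = -0.4370.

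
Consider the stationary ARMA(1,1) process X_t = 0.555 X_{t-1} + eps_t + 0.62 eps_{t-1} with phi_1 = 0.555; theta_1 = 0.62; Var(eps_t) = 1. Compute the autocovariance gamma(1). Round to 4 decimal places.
\gamma(1) = 2.2823

Multiply the model equation by X_{t-k} and take expectations. With theta_0 = psi_0 = 1 and psi_j the MA(infinity) weights, this gives
  gamma(k) - sum_i phi_i gamma(k-i) = c_k,
  c_k = sigma^2 * sum_{j=k..q} theta_j psi_{j-k}   (c_k = 0 for k > q),
using gamma(-m) = gamma(m).
psi-weights needed (psi_j = theta_j + sum_i phi_i psi_{j-i}):
  psi_1 = theta_1 + phi_1 = 0.62 + (0.555) = 1.175
Right-hand sides:
  c_0 = sigma^2 (1 + theta_1 psi_1) = 1 * (1 + (0.62)(1.175)) = 1 * 1.7285 = 1.7285
  c_1 = sigma^2 theta_1 = 1 * (0.62) = 0.62
  c_2 = 0
Equations for k = 0 and k = 1 (AR order 1):
  gamma(0) = phi_1 gamma(1) + c_0
  gamma(1) = phi_1 gamma(0) + c_1
Substituting the second into the first: gamma(0) (1 - phi_1^2) = c_0 + phi_1 c_1, so
  gamma(0) = (c_0 + phi_1 c_1) / (1 - phi_1^2) = (1.7285 + (0.555)(0.62)) / (1 - (0.555)^2) = 2.0726 / 0.691975 = 2.995195.
  gamma(1) = phi_1 gamma(0) + c_1 = (0.555)(2.995195) + (0.62) = 2.282333.
Therefore gamma(1) = 2.2823 (to 4 decimal places).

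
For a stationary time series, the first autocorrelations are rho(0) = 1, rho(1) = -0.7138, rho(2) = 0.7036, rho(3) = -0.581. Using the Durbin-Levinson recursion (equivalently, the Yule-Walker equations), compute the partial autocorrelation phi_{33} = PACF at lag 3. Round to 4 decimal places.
\phi_{33} = 0.0120

The PACF at lag k is phi_{kk}, the last component of the solution
to the Yule-Walker system G_k phi = r_k where
  (G_k)_{ij} = rho(|i - j|), (r_k)_i = rho(i), i,j = 1..k.
Equivalently, Durbin-Levinson gives phi_{kk} iteratively:
  phi_{11} = rho(1)
  phi_{kk} = [rho(k) - sum_{j=1..k-1} phi_{k-1,j} rho(k-j)]
            / [1 - sum_{j=1..k-1} phi_{k-1,j} rho(j)],
  phi_{k,j} = phi_{k-1,j} - phi_{kk} phi_{k-1,k-j},  j = 1..k-1.
Step k = 1:
  phi_11 = rho(1) = -0.7138.
Step k = 2:
  phi_22 = [rho(2) - phi_11 rho(1)] / [1 - phi_11 rho(1)] = [0.7036 - (-0.7138)(-0.7138)] / [1 - (-0.7138)(-0.7138)]
         = 0.19408956 / 0.49048956 = 0.395706.
  Update: phi_21 = phi_11 - phi_22 phi_11 = -0.7138 - (0.395706)(-0.7138) = -0.431345.
Step k = 3:
  phi_33 = [rho(3) - phi_21 rho(2) - phi_22 rho(1)] / [1 - phi_21 rho(1) - phi_22 rho(2)]
    numerator   = -0.581 - (-0.431345)(0.7036) - (0.395706)(-0.7138) = 0.00494928
    denominator = 1 - (-0.431345)(-0.7138) - (0.395706)(0.7036) = 0.4136872
  phi_33 = 0.00494928 / 0.4136872 = 0.012.
Therefore phi_{33} = 0.0120.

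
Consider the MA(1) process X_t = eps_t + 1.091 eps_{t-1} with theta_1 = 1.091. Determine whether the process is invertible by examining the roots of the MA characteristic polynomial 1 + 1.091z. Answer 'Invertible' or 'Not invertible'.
\text{Not invertible}

The MA(q) characteristic polynomial is P(z) = 1 + 1.091z.
Invertibility requires all roots to lie outside the unit circle, i.e. |z| > 1 for every root.
This is linear in z: 1 + (1.091) z = 0  =>  z = -1/(1.091) = -0.91659,  |z| = 0.91659.
Moduli of all roots: 0.9166.
All moduli strictly greater than 1? No.
Verdict: Not invertible.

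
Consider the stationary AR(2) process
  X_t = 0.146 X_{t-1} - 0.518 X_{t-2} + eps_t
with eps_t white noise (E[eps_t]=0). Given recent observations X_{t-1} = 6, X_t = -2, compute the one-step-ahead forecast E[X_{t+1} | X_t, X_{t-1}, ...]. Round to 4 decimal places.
E[X_{t+1} \mid \mathcal F_t] = -3.4000

For an AR(p) model X_t = c + sum_i phi_i X_{t-i} + eps_t, the
one-step-ahead conditional mean is
  E[X_{t+1} | X_t, ...] = c + sum_i phi_i X_{t+1-i}.
Substitute known values:
  E[X_{t+1} | ...] = (0.146) * (-2) + (-0.518) * (6)
                   = -3.4000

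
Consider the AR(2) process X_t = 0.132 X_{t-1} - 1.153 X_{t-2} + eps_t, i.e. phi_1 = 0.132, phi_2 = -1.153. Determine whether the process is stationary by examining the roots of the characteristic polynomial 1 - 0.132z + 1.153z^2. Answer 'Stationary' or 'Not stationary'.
\text{Not stationary}

The AR(p) characteristic polynomial is P(z) = 1 - 0.132z + 1.153z^2.
Stationarity requires all roots to lie outside the unit circle, i.e. |z| > 1 for every root.
Set 1 + (-0.132) z + (1.153) z^2 = 0, i.e. a z^2 + b z + c = 0 with a = 1.153, b = -0.132, c = 1.
Discriminant D = b^2 - 4ac = (-0.132)^2 - 4*(1.153)*1 = 0.017424 - (4.612) = -4.594576.
D < 0, so the roots are the complex-conjugate pair z = (-b +/- i sqrt(-D)) / (2a) = 0.0572 +/- 0.9295i.
For a conjugate pair |z|^2 = z * conj(z) = (product of roots) = c/a = 1/(1.153) = 0.867303, so |z| = sqrt(0.867303) = 0.9313 for both roots.
Moduli of all roots: 0.9313, 0.9313.
All moduli strictly greater than 1? No.
Verdict: Not stationary.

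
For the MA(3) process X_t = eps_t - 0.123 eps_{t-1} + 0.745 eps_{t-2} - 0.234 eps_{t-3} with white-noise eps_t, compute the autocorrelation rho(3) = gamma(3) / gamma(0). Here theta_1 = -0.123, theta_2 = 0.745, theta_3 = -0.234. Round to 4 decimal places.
\rho(3) = -0.1440

For an MA(q) process with theta_0 = 1, the autocovariance is
  gamma(k) = sigma^2 * sum_{i=0..q-k} theta_i * theta_{i+k},
and rho(k) = gamma(k) / gamma(0). Sigma^2 cancels.
  numerator   = (1)*(-0.234) = -0.234.
  denominator = (1)^2 + (-0.123)^2 + (0.745)^2 + (-0.234)^2 = 1.62491.
  rho(3) = -0.234 / 1.62491 = -0.1440.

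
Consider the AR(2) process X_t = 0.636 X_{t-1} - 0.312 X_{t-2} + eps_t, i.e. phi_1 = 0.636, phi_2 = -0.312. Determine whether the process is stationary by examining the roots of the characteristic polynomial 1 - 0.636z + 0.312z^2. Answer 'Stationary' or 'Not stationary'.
\text{Stationary}

The AR(p) characteristic polynomial is P(z) = 1 - 0.636z + 0.312z^2.
Stationarity requires all roots to lie outside the unit circle, i.e. |z| > 1 for every root.
Set 1 + (-0.636) z + (0.312) z^2 = 0, i.e. a z^2 + b z + c = 0 with a = 0.312, b = -0.636, c = 1.
Discriminant D = b^2 - 4ac = (-0.636)^2 - 4*(0.312)*1 = 0.404496 - (1.248) = -0.843504.
D < 0, so the roots are the complex-conjugate pair z = (-b +/- i sqrt(-D)) / (2a) = 1.0192 +/- 1.4718i.
For a conjugate pair |z|^2 = z * conj(z) = (product of roots) = c/a = 1/(0.312) = 3.205128, so |z| = sqrt(3.205128) = 1.7903 for both roots.
Moduli of all roots: 1.7903, 1.7903.
All moduli strictly greater than 1? Yes.
Verdict: Stationary.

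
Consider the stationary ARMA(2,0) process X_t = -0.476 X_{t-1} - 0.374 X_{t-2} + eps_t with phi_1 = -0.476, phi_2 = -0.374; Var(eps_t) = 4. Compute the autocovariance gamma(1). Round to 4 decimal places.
\gamma(1) = -1.8308

Multiply the model equation by X_{t-k} and take expectations. With theta_0 = psi_0 = 1 and psi_j the MA(infinity) weights, this gives
  gamma(k) - sum_i phi_i gamma(k-i) = c_k,
  c_k = sigma^2 * sum_{j=k..q} theta_j psi_{j-k}   (c_k = 0 for k > q),
using gamma(-m) = gamma(m).
Pure AR (q = 0): c_0 = sigma^2 = 4, c_k = 0 for k >= 1.
Equations for k = 0, 1, 2 (AR order 2, c_2 = 0):
  (E0) gamma(0) = phi_1 gamma(1) + phi_2 gamma(2) + c_0
  (E1) gamma(1) = phi_1 gamma(0) + phi_2 gamma(1) + c_1
  (E2) gamma(2) = phi_1 gamma(1) + phi_2 gamma(0)
From (E1): gamma(1) = A gamma(0) + B with
  A = phi_1 / (1 - phi_2) = -0.476 / 1.374 = -0.346434,   B = c_1 / (1 - phi_2) = 0 / 1.374 = 0.
Insert (E2) into (E0): gamma(0) (1 - phi_2^2) = phi_1 (1 + phi_2) gamma(1) + c_0.
  phi_1 (1 + phi_2) = (-0.476)(0.626) = -0.297976,   1 - phi_2^2 = 0.860124.
Replace gamma(1) by A gamma(0) + B and collect gamma(0):
  gamma(0) [0.860124 - (-0.297976)(-0.346434)] = c_0 = 4
  gamma(0) * 0.756895 = 4
  gamma(0) = 4 / 0.756895 = 5.284749.
  gamma(1) = A gamma(0) = (-0.346434)(5.284749) = -1.830815.
Therefore gamma(1) = -1.8308 (to 4 decimal places).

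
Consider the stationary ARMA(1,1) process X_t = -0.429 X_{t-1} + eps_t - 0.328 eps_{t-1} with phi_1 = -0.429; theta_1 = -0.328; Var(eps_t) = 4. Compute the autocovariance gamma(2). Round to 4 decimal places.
\gamma(2) = 1.8160

Multiply the model equation by X_{t-k} and take expectations. With theta_0 = psi_0 = 1 and psi_j the MA(infinity) weights, this gives
  gamma(k) - sum_i phi_i gamma(k-i) = c_k,
  c_k = sigma^2 * sum_{j=k..q} theta_j psi_{j-k}   (c_k = 0 for k > q),
using gamma(-m) = gamma(m).
psi-weights needed (psi_j = theta_j + sum_i phi_i psi_{j-i}):
  psi_1 = theta_1 + phi_1 = -0.328 + (-0.429) = -0.757
Right-hand sides:
  c_0 = sigma^2 (1 + theta_1 psi_1) = 4 * (1 + (-0.328)(-0.757)) = 4 * 1.248296 = 4.993184
  c_1 = sigma^2 theta_1 = 4 * (-0.328) = -1.312
  c_2 = 0
Equations for k = 0 and k = 1 (AR order 1):
  gamma(0) = phi_1 gamma(1) + c_0
  gamma(1) = phi_1 gamma(0) + c_1
Substituting the second into the first: gamma(0) (1 - phi_1^2) = c_0 + phi_1 c_1, so
  gamma(0) = (c_0 + phi_1 c_1) / (1 - phi_1^2) = (4.993184 + (-0.429)(-1.312)) / (1 - (-0.429)^2) = 5.556032 / 0.815959 = 6.809205.
  gamma(1) = phi_1 gamma(0) + c_1 = (-0.429)(6.809205) + (-1.312) = -4.233149.
For k = 2 (> q): gamma(2) = phi_1 gamma(1) = (-0.429)(-4.233149) = 1.816021.
Therefore gamma(2) = 1.8160 (to 4 decimal places).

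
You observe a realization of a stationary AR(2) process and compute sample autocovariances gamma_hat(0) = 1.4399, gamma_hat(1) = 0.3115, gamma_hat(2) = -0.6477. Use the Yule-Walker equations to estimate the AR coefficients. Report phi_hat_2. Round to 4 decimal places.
\hat\phi_{2} = -0.5210

The Yule-Walker equations for an AR(p) process read, in matrix form,
  Gamma_p phi = r_p,   with   (Gamma_p)_{ij} = gamma(|i - j|),
                       (r_p)_i = gamma(i),   i,j = 1..p.
Substitute the sample gammas (Toeplitz matrix and right-hand side of size 2):
  Gamma_p = [[1.4399, 0.3115], [0.3115, 1.4399]]
  r_p     = [0.3115, -0.6477]
Written out:
  1.4399 phi_1 + 0.3115 phi_2 = 0.3115
  0.3115 phi_1 + 1.4399 phi_2 = -0.6477
Solve by Cramer's rule:
  det = gamma(0)^2 - gamma(1)^2 = (1.4399)^2 - (0.3115)^2 = 2.07331201 - 0.09703225 = 1.97627976
  phi_hat_1 = [gamma(1) gamma(0) - gamma(1) gamma(2)] / det = [(0.3115)(1.4399) - (0.3115)(-0.6477)] / 1.97627976 = 0.6502874 / 1.97627976 = 0.329
  phi_hat_2 = [gamma(0) gamma(2) - gamma(1)^2] / det = [(1.4399)(-0.6477) - (0.3115)^2] / 1.97627976 = -1.02965548 / 1.97627976 = -0.521
So phi_hat = [0.3290, -0.5210].
Therefore phi_hat_2 = -0.5210.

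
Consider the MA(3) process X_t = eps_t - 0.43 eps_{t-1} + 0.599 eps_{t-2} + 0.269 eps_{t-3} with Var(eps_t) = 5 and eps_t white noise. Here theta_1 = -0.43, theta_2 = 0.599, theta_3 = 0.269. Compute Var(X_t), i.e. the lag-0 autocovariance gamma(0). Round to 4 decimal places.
\gamma(0) = 8.0803

For an MA(q) process X_t = eps_t + sum_i theta_i eps_{t-i} with
Var(eps_t) = sigma^2, the variance is
  gamma(0) = sigma^2 * (1 + sum_i theta_i^2).
  sum_i theta_i^2 = (-0.43)^2 + (0.599)^2 + (0.269)^2 = 0.1849 + 0.358801 + 0.072361 = 0.616062.
  gamma(0) = 5 * (1 + 0.616062) = 5 * 1.616062 = 8.08031, which rounds to 8.0803.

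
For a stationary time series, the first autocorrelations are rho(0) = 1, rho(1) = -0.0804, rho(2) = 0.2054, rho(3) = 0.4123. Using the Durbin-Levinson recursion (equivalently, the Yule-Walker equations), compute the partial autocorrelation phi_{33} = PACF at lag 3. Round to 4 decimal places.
\phi_{33} = 0.4630

The PACF at lag k is phi_{kk}, the last component of the solution
to the Yule-Walker system G_k phi = r_k where
  (G_k)_{ij} = rho(|i - j|), (r_k)_i = rho(i), i,j = 1..k.
Equivalently, Durbin-Levinson gives phi_{kk} iteratively:
  phi_{11} = rho(1)
  phi_{kk} = [rho(k) - sum_{j=1..k-1} phi_{k-1,j} rho(k-j)]
            / [1 - sum_{j=1..k-1} phi_{k-1,j} rho(j)],
  phi_{k,j} = phi_{k-1,j} - phi_{kk} phi_{k-1,k-j},  j = 1..k-1.
Step k = 1:
  phi_11 = rho(1) = -0.0804.
Step k = 2:
  phi_22 = [rho(2) - phi_11 rho(1)] / [1 - phi_11 rho(1)] = [0.2054 - (-0.0804)(-0.0804)] / [1 - (-0.0804)(-0.0804)]
         = 0.19893584 / 0.99353584 = 0.20023.
  Update: phi_21 = phi_11 - phi_22 phi_11 = -0.0804 - (0.20023)(-0.0804) = -0.064301.
Step k = 3:
  phi_33 = [rho(3) - phi_21 rho(2) - phi_22 rho(1)] / [1 - phi_21 rho(1) - phi_22 rho(2)]
    numerator   = 0.4123 - (-0.064301)(0.2054) - (0.20023)(-0.0804) = 0.44160603
    denominator = 1 - (-0.064301)(-0.0804) - (0.20023)(0.2054) = 0.95370288
  phi_33 = 0.44160603 / 0.95370288 = 0.463.
Therefore phi_{33} = 0.4630.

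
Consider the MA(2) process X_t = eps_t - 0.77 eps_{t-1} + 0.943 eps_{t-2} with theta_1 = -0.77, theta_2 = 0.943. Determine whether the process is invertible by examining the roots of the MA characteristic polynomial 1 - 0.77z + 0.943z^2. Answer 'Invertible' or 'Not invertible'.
\text{Invertible}

The MA(q) characteristic polynomial is P(z) = 1 - 0.77z + 0.943z^2.
Invertibility requires all roots to lie outside the unit circle, i.e. |z| > 1 for every root.
Set 1 + (-0.77) z + (0.943) z^2 = 0, i.e. a z^2 + b z + c = 0 with a = 0.943, b = -0.77, c = 1.
Discriminant D = b^2 - 4ac = (-0.77)^2 - 4*(0.943)*1 = 0.5929 - (3.772) = -3.1791.
D < 0, so the roots are the complex-conjugate pair z = (-b +/- i sqrt(-D)) / (2a) = 0.4083 +/- 0.9454i.
For a conjugate pair |z|^2 = z * conj(z) = (product of roots) = c/a = 1/(0.943) = 1.060445, so |z| = sqrt(1.060445) = 1.0298 for both roots.
Moduli of all roots: 1.0298, 1.0298.
All moduli strictly greater than 1? Yes.
Verdict: Invertible.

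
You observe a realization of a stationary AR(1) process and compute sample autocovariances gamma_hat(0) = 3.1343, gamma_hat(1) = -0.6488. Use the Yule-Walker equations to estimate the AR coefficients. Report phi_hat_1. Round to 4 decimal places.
\hat\phi_{1} = -0.2070

The Yule-Walker equations for an AR(p) process read, in matrix form,
  Gamma_p phi = r_p,   with   (Gamma_p)_{ij} = gamma(|i - j|),
                       (r_p)_i = gamma(i),   i,j = 1..p.
Substitute the sample gammas (Toeplitz matrix and right-hand side of size 1):
  Gamma_p = [[3.1343]]
  r_p     = [-0.6488]
With p = 1 this is the single equation gamma(0) phi_1 = gamma(1):
  phi_hat_1 = gamma(1) / gamma(0) = -0.6488 / 3.1343 = -0.2070.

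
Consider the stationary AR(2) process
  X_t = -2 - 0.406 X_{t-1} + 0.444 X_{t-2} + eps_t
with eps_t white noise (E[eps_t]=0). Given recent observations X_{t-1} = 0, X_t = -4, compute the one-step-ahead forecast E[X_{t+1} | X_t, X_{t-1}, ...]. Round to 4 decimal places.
E[X_{t+1} \mid \mathcal F_t] = -0.3760

For an AR(p) model X_t = c + sum_i phi_i X_{t-i} + eps_t, the
one-step-ahead conditional mean is
  E[X_{t+1} | X_t, ...] = c + sum_i phi_i X_{t+1-i}.
Substitute known values:
  E[X_{t+1} | ...] = -2 + (-0.406) * (-4) + (0.444) * (0)
                   = -0.3760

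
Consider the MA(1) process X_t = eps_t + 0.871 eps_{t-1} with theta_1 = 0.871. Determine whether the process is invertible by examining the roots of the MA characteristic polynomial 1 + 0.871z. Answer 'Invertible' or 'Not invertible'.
\text{Invertible}

The MA(q) characteristic polynomial is P(z) = 1 + 0.871z.
Invertibility requires all roots to lie outside the unit circle, i.e. |z| > 1 for every root.
This is linear in z: 1 + (0.871) z = 0  =>  z = -1/(0.871) = -1.148106,  |z| = 1.148106.
Moduli of all roots: 1.1481.
All moduli strictly greater than 1? Yes.
Verdict: Invertible.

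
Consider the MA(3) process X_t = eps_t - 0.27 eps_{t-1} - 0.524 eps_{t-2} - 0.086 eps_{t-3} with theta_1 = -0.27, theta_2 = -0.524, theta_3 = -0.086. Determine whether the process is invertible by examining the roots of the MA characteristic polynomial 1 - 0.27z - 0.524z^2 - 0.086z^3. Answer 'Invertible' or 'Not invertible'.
\text{Invertible}

The MA(q) characteristic polynomial is P(z) = 1 - 0.27z - 0.524z^2 - 0.086z^3.
Invertibility requires all roots to lie outside the unit circle, i.e. |z| > 1 for every root.
Degree 3: look for a simple real root z0 first, then factor out (1 - z/z0) and solve the remaining quadratic.
Testing z0 = -5: P(-5) = 1 + (-0.27)(-5) + (-0.524)(-5)^2 + (-0.086)(-5)^3
  = 1 + (1.35) + (-13.1) + (10.75) = 0.  So z_0 = -5 is a root, |z_0| = 5.
Divide out the factor (1 + 0.2 z) = (1 - z/z0) (since 1/z0 = -0.2):
  P(z) = (1 + 0.2 z)(1 + (-0.47) z + (-0.43) z^2)
  [check: z-coef -0.47 - (-0.2) = -0.27; z^2-coef -0.43 - (-0.2)(-0.47) = -0.524; z^3-coef -(-0.2)(-0.43) = -0.086.]
Remaining roots from the quadratic factor 1 + (-0.47) z + (-0.43) z^2:
  Set 1 + (-0.47) z + (-0.43) z^2 = 0, i.e. a z^2 + b z + c = 0 with a = -0.43, b = -0.47, c = 1.
  Discriminant D = b^2 - 4ac = (-0.47)^2 - 4*(-0.43)*1 = 0.2209 - (-1.72) = 1.9409.
  D >= 0, so the roots are real: z = (-b +/- sqrt(D)) / (2a) = (0.47 +/- 1.393162) / (-0.86).
    z_1 = (0.47 + 1.393162) / (-0.86) = -2.1665,   |z_1| = 2.1665.
    z_2 = (0.47 - 1.393162) / (-0.86) = 1.0734,   |z_2| = 1.0734.
Moduli of all roots: 5.0000, 2.1665, 1.0734.
All moduli strictly greater than 1? Yes.
Verdict: Invertible.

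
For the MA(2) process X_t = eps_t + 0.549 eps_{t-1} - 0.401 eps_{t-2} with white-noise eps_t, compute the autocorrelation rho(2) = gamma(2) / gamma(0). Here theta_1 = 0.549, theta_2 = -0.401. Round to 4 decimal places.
\rho(2) = -0.2742

For an MA(q) process with theta_0 = 1, the autocovariance is
  gamma(k) = sigma^2 * sum_{i=0..q-k} theta_i * theta_{i+k},
and rho(k) = gamma(k) / gamma(0). Sigma^2 cancels.
  numerator   = (1)*(-0.401) = -0.401.
  denominator = (1)^2 + (0.549)^2 + (-0.401)^2 = 1.462202.
  rho(2) = -0.401 / 1.462202 = -0.2742.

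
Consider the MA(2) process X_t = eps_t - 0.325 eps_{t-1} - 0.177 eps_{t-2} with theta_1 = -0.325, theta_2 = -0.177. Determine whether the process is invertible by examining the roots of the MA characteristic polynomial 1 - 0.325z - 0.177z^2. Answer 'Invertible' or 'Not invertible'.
\text{Invertible}

The MA(q) characteristic polynomial is P(z) = 1 - 0.325z - 0.177z^2.
Invertibility requires all roots to lie outside the unit circle, i.e. |z| > 1 for every root.
Set 1 + (-0.325) z + (-0.177) z^2 = 0, i.e. a z^2 + b z + c = 0 with a = -0.177, b = -0.325, c = 1.
Discriminant D = b^2 - 4ac = (-0.325)^2 - 4*(-0.177)*1 = 0.105625 - (-0.708) = 0.813625.
D >= 0, so the roots are real: z = (-b +/- sqrt(D)) / (2a) = (0.325 +/- 0.902012) / (-0.354).
  z_1 = (0.325 + 0.902012) / (-0.354) = -3.4661,   |z_1| = 3.4661.
  z_2 = (0.325 - 0.902012) / (-0.354) = 1.63,   |z_2| = 1.63.
Moduli of all roots: 3.4661, 1.6300.
All moduli strictly greater than 1? Yes.
Verdict: Invertible.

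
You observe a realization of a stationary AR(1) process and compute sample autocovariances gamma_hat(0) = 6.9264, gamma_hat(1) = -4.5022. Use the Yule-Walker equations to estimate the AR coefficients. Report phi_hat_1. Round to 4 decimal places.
\hat\phi_{1} = -0.6500

The Yule-Walker equations for an AR(p) process read, in matrix form,
  Gamma_p phi = r_p,   with   (Gamma_p)_{ij} = gamma(|i - j|),
                       (r_p)_i = gamma(i),   i,j = 1..p.
Substitute the sample gammas (Toeplitz matrix and right-hand side of size 1):
  Gamma_p = [[6.9264]]
  r_p     = [-4.5022]
With p = 1 this is the single equation gamma(0) phi_1 = gamma(1):
  phi_hat_1 = gamma(1) / gamma(0) = -4.5022 / 6.9264 = -0.6500.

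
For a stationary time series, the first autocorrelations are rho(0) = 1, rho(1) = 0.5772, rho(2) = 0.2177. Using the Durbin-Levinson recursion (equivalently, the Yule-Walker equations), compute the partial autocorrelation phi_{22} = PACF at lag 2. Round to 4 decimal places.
\phi_{22} = -0.1731

The PACF at lag k is phi_{kk}, the last component of the solution
to the Yule-Walker system G_k phi = r_k where
  (G_k)_{ij} = rho(|i - j|), (r_k)_i = rho(i), i,j = 1..k.
Equivalently, Durbin-Levinson gives phi_{kk} iteratively:
  phi_{11} = rho(1)
  phi_{kk} = [rho(k) - sum_{j=1..k-1} phi_{k-1,j} rho(k-j)]
            / [1 - sum_{j=1..k-1} phi_{k-1,j} rho(j)],
  phi_{k,j} = phi_{k-1,j} - phi_{kk} phi_{k-1,k-j},  j = 1..k-1.
Step k = 1:
  phi_11 = rho(1) = 0.5772.
Step k = 2:
  phi_22 = [rho(2) - phi_11 rho(1)] / [1 - phi_11 rho(1)] = [0.2177 - (0.5772)(0.5772)] / [1 - (0.5772)(0.5772)]
         = -0.11545984 / 0.66684016 = -0.1731.
Therefore phi_{22} = -0.1731.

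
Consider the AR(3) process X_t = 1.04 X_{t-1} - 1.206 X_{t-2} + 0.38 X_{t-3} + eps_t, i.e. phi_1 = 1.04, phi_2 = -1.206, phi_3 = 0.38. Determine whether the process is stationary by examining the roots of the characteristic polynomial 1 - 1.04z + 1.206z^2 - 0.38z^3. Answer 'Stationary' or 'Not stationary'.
\text{Stationary}

The AR(p) characteristic polynomial is P(z) = 1 - 1.04z + 1.206z^2 - 0.38z^3.
Stationarity requires all roots to lie outside the unit circle, i.e. |z| > 1 for every root.
Degree 3: look for a simple real root z0 first, then factor out (1 - z/z0) and solve the remaining quadratic.
Testing z0 = 2.5: P(2.5) = 1 + (-1.04)(2.5) + (1.206)(2.5)^2 + (-0.38)(2.5)^3
  = 1 + (-2.6) + (7.5375) + (-5.9375) = 0.  So z_0 = 2.5 is a root, |z_0| = 2.5.
Divide out the factor (1 - 0.4 z) = (1 - z/z0) (since 1/z0 = 0.4):
  P(z) = (1 - 0.4 z)(1 + (-0.64) z + (0.95) z^2)
  [check: z-coef -0.64 - (0.4) = -1.04; z^2-coef 0.95 - (0.4)(-0.64) = 1.206; z^3-coef -(0.4)(0.95) = -0.38.]
Remaining roots from the quadratic factor 1 + (-0.64) z + (0.95) z^2:
  Set 1 + (-0.64) z + (0.95) z^2 = 0, i.e. a z^2 + b z + c = 0 with a = 0.95, b = -0.64, c = 1.
  Discriminant D = b^2 - 4ac = (-0.64)^2 - 4*(0.95)*1 = 0.4096 - (3.8) = -3.3904.
  D < 0, so the roots are the complex-conjugate pair z = (-b +/- i sqrt(-D)) / (2a) = 0.3368 +/- 0.9691i.
  For a conjugate pair |z|^2 = z * conj(z) = (product of roots) = c/a = 1/(0.95) = 1.052632, so |z| = sqrt(1.052632) = 1.026 for both roots.
Moduli of all roots: 2.5000, 1.0260, 1.0260.
All moduli strictly greater than 1? Yes.
Verdict: Stationary.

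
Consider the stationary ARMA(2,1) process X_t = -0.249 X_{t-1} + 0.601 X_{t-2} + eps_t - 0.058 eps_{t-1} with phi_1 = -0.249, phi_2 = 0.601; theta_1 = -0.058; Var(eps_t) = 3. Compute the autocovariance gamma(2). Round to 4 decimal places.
\gamma(2) = 6.3675

Multiply the model equation by X_{t-k} and take expectations. With theta_0 = psi_0 = 1 and psi_j the MA(infinity) weights, this gives
  gamma(k) - sum_i phi_i gamma(k-i) = c_k,
  c_k = sigma^2 * sum_{j=k..q} theta_j psi_{j-k}   (c_k = 0 for k > q),
using gamma(-m) = gamma(m).
psi-weights needed (psi_j = theta_j + sum_i phi_i psi_{j-i}):
  psi_1 = theta_1 + phi_1 = -0.058 + (-0.249) = -0.307
Right-hand sides:
  c_0 = sigma^2 (1 + theta_1 psi_1) = 3 * (1 + (-0.058)(-0.307)) = 3 * 1.017806 = 3.053418
  c_1 = sigma^2 theta_1 = 3 * (-0.058) = -0.174
  c_2 = 0
Equations for k = 0, 1, 2 (AR order 2, c_2 = 0):
  (E0) gamma(0) = phi_1 gamma(1) + phi_2 gamma(2) + c_0
  (E1) gamma(1) = phi_1 gamma(0) + phi_2 gamma(1) + c_1
  (E2) gamma(2) = phi_1 gamma(1) + phi_2 gamma(0)
From (E1): gamma(1) = A gamma(0) + B with
  A = phi_1 / (1 - phi_2) = -0.249 / 0.399 = -0.62406,   B = c_1 / (1 - phi_2) = -0.174 / 0.399 = -0.43609.
Insert (E2) into (E0): gamma(0) (1 - phi_2^2) = phi_1 (1 + phi_2) gamma(1) + c_0.
  phi_1 (1 + phi_2) = (-0.249)(1.601) = -0.398649,   1 - phi_2^2 = 0.638799.
Replace gamma(1) by A gamma(0) + B and collect gamma(0):
  gamma(0) [0.638799 - (-0.398649)(-0.62406)] = (-0.398649)(-0.43609) + 3.053418
  gamma(0) * 0.390018 = 3.227265
  gamma(0) = 3.227265 / 0.390018 = 8.274655.
  gamma(1) = A gamma(0) + B = (-0.62406)(8.274655) + (-0.43609) = -5.599973.
  gamma(2) = phi_1 gamma(1) + phi_2 gamma(0) = (-0.249)(-5.599973) + (0.601)(8.274655) = 6.367461.
Therefore gamma(2) = 6.3675 (to 4 decimal places).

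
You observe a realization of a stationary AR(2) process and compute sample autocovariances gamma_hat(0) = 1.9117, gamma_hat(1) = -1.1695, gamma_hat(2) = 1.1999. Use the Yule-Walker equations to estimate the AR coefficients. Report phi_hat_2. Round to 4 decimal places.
\hat\phi_{2} = 0.4050

The Yule-Walker equations for an AR(p) process read, in matrix form,
  Gamma_p phi = r_p,   with   (Gamma_p)_{ij} = gamma(|i - j|),
                       (r_p)_i = gamma(i),   i,j = 1..p.
Substitute the sample gammas (Toeplitz matrix and right-hand side of size 2):
  Gamma_p = [[1.9117, -1.1695], [-1.1695, 1.9117]]
  r_p     = [-1.1695, 1.1999]
Written out:
  1.9117 phi_1 - 1.1695 phi_2 = -1.1695
  -1.1695 phi_1 + 1.9117 phi_2 = 1.1999
Solve by Cramer's rule:
  det = gamma(0)^2 - gamma(1)^2 = (1.9117)^2 - (-1.1695)^2 = 3.65459689 - 1.36773025 = 2.28686664
  phi_hat_1 = [gamma(1) gamma(0) - gamma(1) gamma(2)] / det = [(-1.1695)(1.9117) - (-1.1695)(1.1999)] / 2.28686664 = -0.8324501 / 2.28686664 = -0.364
  phi_hat_2 = [gamma(0) gamma(2) - gamma(1)^2] / det = [(1.9117)(1.1999) - (-1.1695)^2] / 2.28686664 = 0.92611858 / 2.28686664 = 0.405
So phi_hat = [-0.3640, 0.4050].
Therefore phi_hat_2 = 0.4050.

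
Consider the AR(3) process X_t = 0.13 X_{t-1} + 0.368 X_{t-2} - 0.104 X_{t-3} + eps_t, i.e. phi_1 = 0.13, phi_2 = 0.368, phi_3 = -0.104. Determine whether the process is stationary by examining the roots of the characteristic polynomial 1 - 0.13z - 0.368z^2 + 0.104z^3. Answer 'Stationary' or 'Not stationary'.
\text{Stationary}

The AR(p) characteristic polynomial is P(z) = 1 - 0.13z - 0.368z^2 + 0.104z^3.
Stationarity requires all roots to lie outside the unit circle, i.e. |z| > 1 for every root.
Degree 3: look for a simple real root z0 first, then factor out (1 - z/z0) and solve the remaining quadratic.
Testing z0 = 2.5: P(2.5) = 1 + (-0.13)(2.5) + (-0.368)(2.5)^2 + (0.104)(2.5)^3
  = 1 + (-0.325) + (-2.3) + (1.625) = 0.  So z_0 = 2.5 is a root, |z_0| = 2.5.
Divide out the factor (1 - 0.4 z) = (1 - z/z0) (since 1/z0 = 0.4):
  P(z) = (1 - 0.4 z)(1 + (0.27) z + (-0.26) z^2)
  [check: z-coef 0.27 - (0.4) = -0.13; z^2-coef -0.26 - (0.4)(0.27) = -0.368; z^3-coef -(0.4)(-0.26) = 0.104.]
Remaining roots from the quadratic factor 1 + (0.27) z + (-0.26) z^2:
  Set 1 + (0.27) z + (-0.26) z^2 = 0, i.e. a z^2 + b z + c = 0 with a = -0.26, b = 0.27, c = 1.
  Discriminant D = b^2 - 4ac = (0.27)^2 - 4*(-0.26)*1 = 0.0729 - (-1.04) = 1.1129.
  D >= 0, so the roots are real: z = (-b +/- sqrt(D)) / (2a) = (-0.27 +/- 1.054941) / (-0.52).
    z_1 = (-0.27 + 1.054941) / (-0.52) = -1.5095,   |z_1| = 1.5095.
    z_2 = (-0.27 - 1.054941) / (-0.52) = 2.548,   |z_2| = 2.548.
Moduli of all roots: 2.5000, 1.5095, 2.5480.
All moduli strictly greater than 1? Yes.
Verdict: Stationary.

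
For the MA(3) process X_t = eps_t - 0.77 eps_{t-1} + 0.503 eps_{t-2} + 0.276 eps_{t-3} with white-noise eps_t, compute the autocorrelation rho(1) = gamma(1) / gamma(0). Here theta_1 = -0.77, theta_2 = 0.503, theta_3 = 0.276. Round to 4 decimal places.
\rho(1) = -0.5299

For an MA(q) process with theta_0 = 1, the autocovariance is
  gamma(k) = sigma^2 * sum_{i=0..q-k} theta_i * theta_{i+k},
and rho(k) = gamma(k) / gamma(0). Sigma^2 cancels.
  numerator   = (1)*(-0.77) + (-0.77)*(0.503) + (0.503)*(0.276) = -1.018482.
  denominator = (1)^2 + (-0.77)^2 + (0.503)^2 + (0.276)^2 = 1.922085.
  rho(1) = -1.018482 / 1.922085 = -0.5299.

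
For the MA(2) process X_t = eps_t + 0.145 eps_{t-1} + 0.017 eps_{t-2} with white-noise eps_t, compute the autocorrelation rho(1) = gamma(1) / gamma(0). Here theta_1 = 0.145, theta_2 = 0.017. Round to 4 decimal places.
\rho(1) = 0.1444

For an MA(q) process with theta_0 = 1, the autocovariance is
  gamma(k) = sigma^2 * sum_{i=0..q-k} theta_i * theta_{i+k},
and rho(k) = gamma(k) / gamma(0). Sigma^2 cancels.
  numerator   = (1)*(0.145) + (0.145)*(0.017) = 0.147465.
  denominator = (1)^2 + (0.145)^2 + (0.017)^2 = 1.021314.
  rho(1) = 0.147465 / 1.021314 = 0.1444.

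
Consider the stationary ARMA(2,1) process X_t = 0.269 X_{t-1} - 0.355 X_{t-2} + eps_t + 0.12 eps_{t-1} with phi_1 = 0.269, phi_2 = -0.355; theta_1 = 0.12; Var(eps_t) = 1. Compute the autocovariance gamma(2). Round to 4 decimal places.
\gamma(2) = -0.3577

Multiply the model equation by X_{t-k} and take expectations. With theta_0 = psi_0 = 1 and psi_j the MA(infinity) weights, this gives
  gamma(k) - sum_i phi_i gamma(k-i) = c_k,
  c_k = sigma^2 * sum_{j=k..q} theta_j psi_{j-k}   (c_k = 0 for k > q),
using gamma(-m) = gamma(m).
psi-weights needed (psi_j = theta_j + sum_i phi_i psi_{j-i}):
  psi_1 = theta_1 + phi_1 = 0.12 + (0.269) = 0.389
Right-hand sides:
  c_0 = sigma^2 (1 + theta_1 psi_1) = 1 * (1 + (0.12)(0.389)) = 1 * 1.04668 = 1.04668
  c_1 = sigma^2 theta_1 = 1 * (0.12) = 0.12
  c_2 = 0
Equations for k = 0, 1, 2 (AR order 2, c_2 = 0):
  (E0) gamma(0) = phi_1 gamma(1) + phi_2 gamma(2) + c_0
  (E1) gamma(1) = phi_1 gamma(0) + phi_2 gamma(1) + c_1
  (E2) gamma(2) = phi_1 gamma(1) + phi_2 gamma(0)
From (E1): gamma(1) = A gamma(0) + B with
  A = phi_1 / (1 - phi_2) = 0.269 / 1.355 = 0.198524,   B = c_1 / (1 - phi_2) = 0.12 / 1.355 = 0.088561.
Insert (E2) into (E0): gamma(0) (1 - phi_2^2) = phi_1 (1 + phi_2) gamma(1) + c_0.
  phi_1 (1 + phi_2) = (0.269)(0.645) = 0.173505,   1 - phi_2^2 = 0.873975.
Replace gamma(1) by A gamma(0) + B and collect gamma(0):
  gamma(0) [0.873975 - (0.173505)(0.198524)] = (0.173505)(0.088561) + 1.04668
  gamma(0) * 0.83953 = 1.062046
  gamma(0) = 1.062046 / 0.83953 = 1.265048.
  gamma(1) = A gamma(0) + B = (0.198524)(1.265048) + (0.088561) = 0.339703.
  gamma(2) = phi_1 gamma(1) + phi_2 gamma(0) = (0.269)(0.339703) + (-0.355)(1.265048) = -0.357712.
Therefore gamma(2) = -0.3577 (to 4 decimal places).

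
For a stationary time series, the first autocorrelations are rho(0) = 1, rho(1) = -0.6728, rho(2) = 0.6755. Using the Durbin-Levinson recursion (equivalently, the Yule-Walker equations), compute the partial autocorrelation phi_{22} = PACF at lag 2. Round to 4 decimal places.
\phi_{22} = 0.4071

The PACF at lag k is phi_{kk}, the last component of the solution
to the Yule-Walker system G_k phi = r_k where
  (G_k)_{ij} = rho(|i - j|), (r_k)_i = rho(i), i,j = 1..k.
Equivalently, Durbin-Levinson gives phi_{kk} iteratively:
  phi_{11} = rho(1)
  phi_{kk} = [rho(k) - sum_{j=1..k-1} phi_{k-1,j} rho(k-j)]
            / [1 - sum_{j=1..k-1} phi_{k-1,j} rho(j)],
  phi_{k,j} = phi_{k-1,j} - phi_{kk} phi_{k-1,k-j},  j = 1..k-1.
Step k = 1:
  phi_11 = rho(1) = -0.6728.
Step k = 2:
  phi_22 = [rho(2) - phi_11 rho(1)] / [1 - phi_11 rho(1)] = [0.6755 - (-0.6728)(-0.6728)] / [1 - (-0.6728)(-0.6728)]
         = 0.22284016 / 0.54734016 = 0.4071.
Therefore phi_{22} = 0.4071.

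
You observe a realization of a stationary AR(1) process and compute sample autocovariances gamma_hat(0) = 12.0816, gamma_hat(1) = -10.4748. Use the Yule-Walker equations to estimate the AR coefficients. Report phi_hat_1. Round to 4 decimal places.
\hat\phi_{1} = -0.8670

The Yule-Walker equations for an AR(p) process read, in matrix form,
  Gamma_p phi = r_p,   with   (Gamma_p)_{ij} = gamma(|i - j|),
                       (r_p)_i = gamma(i),   i,j = 1..p.
Substitute the sample gammas (Toeplitz matrix and right-hand side of size 1):
  Gamma_p = [[12.0816]]
  r_p     = [-10.4748]
With p = 1 this is the single equation gamma(0) phi_1 = gamma(1):
  phi_hat_1 = gamma(1) / gamma(0) = -10.4748 / 12.0816 = -0.8670.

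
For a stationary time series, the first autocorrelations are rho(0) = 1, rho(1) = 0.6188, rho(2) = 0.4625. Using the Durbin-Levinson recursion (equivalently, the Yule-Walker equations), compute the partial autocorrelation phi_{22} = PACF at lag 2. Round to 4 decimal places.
\phi_{22} = 0.1290

The PACF at lag k is phi_{kk}, the last component of the solution
to the Yule-Walker system G_k phi = r_k where
  (G_k)_{ij} = rho(|i - j|), (r_k)_i = rho(i), i,j = 1..k.
Equivalently, Durbin-Levinson gives phi_{kk} iteratively:
  phi_{11} = rho(1)
  phi_{kk} = [rho(k) - sum_{j=1..k-1} phi_{k-1,j} rho(k-j)]
            / [1 - sum_{j=1..k-1} phi_{k-1,j} rho(j)],
  phi_{k,j} = phi_{k-1,j} - phi_{kk} phi_{k-1,k-j},  j = 1..k-1.
Step k = 1:
  phi_11 = rho(1) = 0.6188.
Step k = 2:
  phi_22 = [rho(2) - phi_11 rho(1)] / [1 - phi_11 rho(1)] = [0.4625 - (0.6188)(0.6188)] / [1 - (0.6188)(0.6188)]
         = 0.07958656 / 0.61708656 = 0.129.
Therefore phi_{22} = 0.1290.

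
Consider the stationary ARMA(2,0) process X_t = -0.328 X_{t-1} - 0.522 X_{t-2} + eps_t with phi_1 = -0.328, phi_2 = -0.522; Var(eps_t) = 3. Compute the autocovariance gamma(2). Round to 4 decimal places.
\gamma(2) = -1.9517

Multiply the model equation by X_{t-k} and take expectations. With theta_0 = psi_0 = 1 and psi_j the MA(infinity) weights, this gives
  gamma(k) - sum_i phi_i gamma(k-i) = c_k,
  c_k = sigma^2 * sum_{j=k..q} theta_j psi_{j-k}   (c_k = 0 for k > q),
using gamma(-m) = gamma(m).
Pure AR (q = 0): c_0 = sigma^2 = 3, c_k = 0 for k >= 1.
Equations for k = 0, 1, 2 (AR order 2, c_2 = 0):
  (E0) gamma(0) = phi_1 gamma(1) + phi_2 gamma(2) + c_0
  (E1) gamma(1) = phi_1 gamma(0) + phi_2 gamma(1) + c_1
  (E2) gamma(2) = phi_1 gamma(1) + phi_2 gamma(0)
From (E1): gamma(1) = A gamma(0) + B with
  A = phi_1 / (1 - phi_2) = -0.328 / 1.522 = -0.215506,   B = c_1 / (1 - phi_2) = 0 / 1.522 = 0.
Insert (E2) into (E0): gamma(0) (1 - phi_2^2) = phi_1 (1 + phi_2) gamma(1) + c_0.
  phi_1 (1 + phi_2) = (-0.328)(0.478) = -0.156784,   1 - phi_2^2 = 0.727516.
Replace gamma(1) by A gamma(0) + B and collect gamma(0):
  gamma(0) [0.727516 - (-0.156784)(-0.215506)] = c_0 = 3
  gamma(0) * 0.693728 = 3
  gamma(0) = 3 / 0.693728 = 4.324461.
  gamma(1) = A gamma(0) = (-0.215506)(4.324461) = -0.931947.
  gamma(2) = phi_1 gamma(1) + phi_2 gamma(0) = (-0.328)(-0.931947) + (-0.522)(4.324461) = -1.95169.
Therefore gamma(2) = -1.9517 (to 4 decimal places).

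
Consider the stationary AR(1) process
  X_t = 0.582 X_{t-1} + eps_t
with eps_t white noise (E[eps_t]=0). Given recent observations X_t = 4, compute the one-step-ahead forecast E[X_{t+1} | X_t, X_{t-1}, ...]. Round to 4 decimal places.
E[X_{t+1} \mid \mathcal F_t] = 2.3280

For an AR(p) model X_t = c + sum_i phi_i X_{t-i} + eps_t, the
one-step-ahead conditional mean is
  E[X_{t+1} | X_t, ...] = c + sum_i phi_i X_{t+1-i}.
Substitute known values:
  E[X_{t+1} | ...] = (0.582) * (4)
                   = 2.3280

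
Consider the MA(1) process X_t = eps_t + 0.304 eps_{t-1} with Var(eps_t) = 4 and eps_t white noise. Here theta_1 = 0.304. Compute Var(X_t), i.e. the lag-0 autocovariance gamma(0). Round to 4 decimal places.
\gamma(0) = 4.3697

For an MA(q) process X_t = eps_t + sum_i theta_i eps_{t-i} with
Var(eps_t) = sigma^2, the variance is
  gamma(0) = sigma^2 * (1 + sum_i theta_i^2).
  sum_i theta_i^2 = (0.304)^2 = 0.092416.
  gamma(0) = 4 * (1 + 0.092416) = 4 * 1.092416 = 4.369664, which rounds to 4.3697.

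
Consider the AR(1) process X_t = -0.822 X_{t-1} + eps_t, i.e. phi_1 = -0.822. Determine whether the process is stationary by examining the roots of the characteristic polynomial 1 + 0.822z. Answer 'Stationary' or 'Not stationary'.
\text{Stationary}

The AR(p) characteristic polynomial is P(z) = 1 + 0.822z.
Stationarity requires all roots to lie outside the unit circle, i.e. |z| > 1 for every root.
This is linear in z: 1 + (0.822) z = 0  =>  z = -1/(0.822) = -1.216545,  |z| = 1.216545.
Moduli of all roots: 1.2165.
All moduli strictly greater than 1? Yes.
Verdict: Stationary.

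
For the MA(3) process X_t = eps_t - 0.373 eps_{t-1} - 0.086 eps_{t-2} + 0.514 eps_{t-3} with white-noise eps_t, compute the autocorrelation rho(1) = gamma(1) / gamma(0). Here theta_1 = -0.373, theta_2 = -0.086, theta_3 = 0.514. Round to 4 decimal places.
\rho(1) = -0.2730

For an MA(q) process with theta_0 = 1, the autocovariance is
  gamma(k) = sigma^2 * sum_{i=0..q-k} theta_i * theta_{i+k},
and rho(k) = gamma(k) / gamma(0). Sigma^2 cancels.
  numerator   = (1)*(-0.373) + (-0.373)*(-0.086) + (-0.086)*(0.514) = -0.385126.
  denominator = (1)^2 + (-0.373)^2 + (-0.086)^2 + (0.514)^2 = 1.410721.
  rho(1) = -0.385126 / 1.410721 = -0.2730.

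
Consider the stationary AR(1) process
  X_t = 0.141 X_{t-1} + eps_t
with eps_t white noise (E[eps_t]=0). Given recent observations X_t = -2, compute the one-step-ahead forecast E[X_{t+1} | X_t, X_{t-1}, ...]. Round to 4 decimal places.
E[X_{t+1} \mid \mathcal F_t] = -0.2820

For an AR(p) model X_t = c + sum_i phi_i X_{t-i} + eps_t, the
one-step-ahead conditional mean is
  E[X_{t+1} | X_t, ...] = c + sum_i phi_i X_{t+1-i}.
Substitute known values:
  E[X_{t+1} | ...] = (0.141) * (-2)
                   = -0.2820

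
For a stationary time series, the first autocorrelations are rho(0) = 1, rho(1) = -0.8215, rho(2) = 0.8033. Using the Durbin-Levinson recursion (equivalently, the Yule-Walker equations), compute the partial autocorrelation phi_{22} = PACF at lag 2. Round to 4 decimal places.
\phi_{22} = 0.3950

The PACF at lag k is phi_{kk}, the last component of the solution
to the Yule-Walker system G_k phi = r_k where
  (G_k)_{ij} = rho(|i - j|), (r_k)_i = rho(i), i,j = 1..k.
Equivalently, Durbin-Levinson gives phi_{kk} iteratively:
  phi_{11} = rho(1)
  phi_{kk} = [rho(k) - sum_{j=1..k-1} phi_{k-1,j} rho(k-j)]
            / [1 - sum_{j=1..k-1} phi_{k-1,j} rho(j)],
  phi_{k,j} = phi_{k-1,j} - phi_{kk} phi_{k-1,k-j},  j = 1..k-1.
Step k = 1:
  phi_11 = rho(1) = -0.8215.
Step k = 2:
  phi_22 = [rho(2) - phi_11 rho(1)] / [1 - phi_11 rho(1)] = [0.8033 - (-0.8215)(-0.8215)] / [1 - (-0.8215)(-0.8215)]
         = 0.12843775 / 0.32513775 = 0.395.
Therefore phi_{22} = 0.3950.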